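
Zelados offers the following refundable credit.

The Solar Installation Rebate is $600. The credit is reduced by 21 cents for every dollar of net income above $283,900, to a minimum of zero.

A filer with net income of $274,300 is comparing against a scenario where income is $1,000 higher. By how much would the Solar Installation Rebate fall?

$0

At $274,300 — $274,300 is at or below the $283,900 threshold, so the full $600 applies.
At $275,300 — $275,300 is at or below the $283,900 threshold, so the full $600 applies.
Lost: $600 − $600 = $0.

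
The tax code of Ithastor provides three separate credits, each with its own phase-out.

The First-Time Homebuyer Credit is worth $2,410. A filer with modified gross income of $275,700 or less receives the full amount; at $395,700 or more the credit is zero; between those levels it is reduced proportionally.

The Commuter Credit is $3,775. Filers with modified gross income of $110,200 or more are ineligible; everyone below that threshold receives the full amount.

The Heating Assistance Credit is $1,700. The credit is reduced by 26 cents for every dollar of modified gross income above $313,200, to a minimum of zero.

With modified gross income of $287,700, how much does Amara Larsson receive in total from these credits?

First-Time Homebuyer Credit: $287,700 is $12,000 into a $120,000 phase-out range, leaving 108,000/120,000 of the credit: $2,410 × 108,000/120,000 = $2,169.
Commuter Credit: $287,700 meets or exceeds the $110,200 cutoff, so the credit is $0.
Heating Assistance Credit: $287,700 is at or below the $313,200 threshold, so the full $1,700 applies.
Total: $2,169 + $0 + $1,700 = $3,869.

$3,869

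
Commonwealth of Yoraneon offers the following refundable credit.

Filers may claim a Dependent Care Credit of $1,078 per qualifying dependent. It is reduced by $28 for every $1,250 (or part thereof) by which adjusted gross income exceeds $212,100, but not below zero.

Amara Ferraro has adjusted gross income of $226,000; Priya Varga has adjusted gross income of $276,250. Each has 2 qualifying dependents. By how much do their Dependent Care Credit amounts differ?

Amara ($226,000): Dependent Care Credit: base = 2 × $1,078 = $2,156. income exceeds $212,100 by $13,900, which is 12 full-or-partial $1,250 increments; reduction = 12 × $28 = $336, leaving $1,820.
Priya ($276,250): Dependent Care Credit: base = 2 × $1,078 = $2,156. income exceeds $212,100 by $64,150, which is 52 full-or-partial $1,250 increments; reduction = 52 × $28 = $1,456, leaving $700.
Difference: |$1,820 − $700| = $1,120.

$1,120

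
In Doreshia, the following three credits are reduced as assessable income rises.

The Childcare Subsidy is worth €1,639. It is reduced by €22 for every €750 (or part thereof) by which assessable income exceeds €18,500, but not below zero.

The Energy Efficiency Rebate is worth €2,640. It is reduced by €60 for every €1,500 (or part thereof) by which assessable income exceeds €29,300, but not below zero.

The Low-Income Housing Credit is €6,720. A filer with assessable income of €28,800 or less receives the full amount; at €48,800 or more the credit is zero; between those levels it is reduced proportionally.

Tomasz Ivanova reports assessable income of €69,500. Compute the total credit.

Childcare Subsidy: income exceeds €18,500 by €51,000, which is 68 full-or-partial €750 increments; reduction = 68 × €22 = €1,496, leaving €143.
Energy Efficiency Rebate: income exceeds €29,300 by €40,200, which is 27 full-or-partial €1,500 increments; reduction = 27 × €60 = €1,620, leaving €1,020.
Low-Income Housing Credit: €69,500 is at or above €48,800, so the credit is €0.
Total: €143 + €1,020 + €0 = €1,163.

€1,163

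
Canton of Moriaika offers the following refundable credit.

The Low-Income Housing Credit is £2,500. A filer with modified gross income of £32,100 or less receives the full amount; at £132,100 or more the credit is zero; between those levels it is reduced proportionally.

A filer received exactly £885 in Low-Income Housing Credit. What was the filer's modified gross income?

£885 is 885/2,500 of the full £2,500, so 1,615/2,500 of the £100,000 range has been used: income = £32,100 + £100,000 × 1,615/2,500 = £96,700.

£96,700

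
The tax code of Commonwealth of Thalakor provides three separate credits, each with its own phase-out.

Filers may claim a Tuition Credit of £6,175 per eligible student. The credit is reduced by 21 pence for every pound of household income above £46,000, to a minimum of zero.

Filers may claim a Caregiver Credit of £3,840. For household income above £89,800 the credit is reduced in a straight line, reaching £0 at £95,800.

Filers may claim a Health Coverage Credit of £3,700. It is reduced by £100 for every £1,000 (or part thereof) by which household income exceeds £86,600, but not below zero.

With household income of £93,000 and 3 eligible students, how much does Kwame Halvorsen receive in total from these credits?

Tuition Credit: base = 3 × £6,175 = £18,525. 21% of the £47,000 excess over £46,000 is £9,870; credit = £18,525 − £9,870 = £8,655.
Caregiver Credit: £93,000 is £3,200 into a £6,000 phase-out range, leaving 2,800/6,000 of the credit: £3,840 × 2,800/6,000 = £1,792.
Health Coverage Credit: income exceeds £86,600 by £6,400, which is 7 full-or-partial £1,000 increments; reduction = 7 × £100 = £700, leaving £3,000.
Total: £8,655 + £1,792 + £3,000 = £13,447.

£13,447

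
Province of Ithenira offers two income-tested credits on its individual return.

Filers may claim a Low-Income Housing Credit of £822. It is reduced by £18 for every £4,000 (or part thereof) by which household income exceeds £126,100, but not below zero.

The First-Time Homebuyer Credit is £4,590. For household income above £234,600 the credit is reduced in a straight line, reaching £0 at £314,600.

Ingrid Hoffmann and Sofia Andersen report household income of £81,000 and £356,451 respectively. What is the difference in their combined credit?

£5,412

Ingrid (£81,000): Low-Income Housing Credit: £81,000 is at or below the £126,100 threshold, so the full £822 applies. First-Time Homebuyer Credit: £81,000 is at or below the £234,600 threshold, so the full £4,590 applies. total £822 + £4,590 = £5,412
Sofia (£356,451): Low-Income Housing Credit: income exceeds £126,100 by £230,351 → 58 increments × £18 = £1,044 ≥ base, so the credit is £0. First-Time Homebuyer Credit: £356,451 is at or above £314,600, so the credit is £0. total £0 + £0 = £0
Difference: |£5,412 − £0| = £5,412.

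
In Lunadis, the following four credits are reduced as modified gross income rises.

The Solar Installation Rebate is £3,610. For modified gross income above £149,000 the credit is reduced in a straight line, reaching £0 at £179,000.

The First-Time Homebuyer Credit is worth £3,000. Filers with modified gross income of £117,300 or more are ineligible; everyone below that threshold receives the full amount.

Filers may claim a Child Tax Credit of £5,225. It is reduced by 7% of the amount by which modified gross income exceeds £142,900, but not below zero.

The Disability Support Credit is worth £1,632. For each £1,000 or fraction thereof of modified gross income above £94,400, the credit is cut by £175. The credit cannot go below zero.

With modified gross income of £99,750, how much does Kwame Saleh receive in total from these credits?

Solar Installation Rebate: £99,750 is at or below the £149,000 threshold, so the full £3,610 applies.
First-Time Homebuyer Credit: £99,750 is below the £117,300 cutoff, so the full £3,000 applies.
Child Tax Credit: £99,750 is at or below the £142,900 threshold, so the full £5,225 applies.
Disability Support Credit: income exceeds £94,400 by £5,350, which is 6 full-or-partial £1,000 increments; reduction = 6 × £175 = £1,050, leaving £582.
Total: £3,610 + £3,000 + £5,225 + £582 = £12,417.

£12,417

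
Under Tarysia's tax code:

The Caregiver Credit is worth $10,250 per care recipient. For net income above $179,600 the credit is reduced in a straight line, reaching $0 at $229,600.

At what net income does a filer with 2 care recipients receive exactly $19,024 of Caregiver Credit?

$183,200

Full credit = 2 × $10,250 = $20,500.
$19,024 is 19,024/20,500 of the full $20,500, so 1,476/20,500 of the $50,000 range has been used: income = $179,600 + $50,000 × 1,476/20,500 = $183,200.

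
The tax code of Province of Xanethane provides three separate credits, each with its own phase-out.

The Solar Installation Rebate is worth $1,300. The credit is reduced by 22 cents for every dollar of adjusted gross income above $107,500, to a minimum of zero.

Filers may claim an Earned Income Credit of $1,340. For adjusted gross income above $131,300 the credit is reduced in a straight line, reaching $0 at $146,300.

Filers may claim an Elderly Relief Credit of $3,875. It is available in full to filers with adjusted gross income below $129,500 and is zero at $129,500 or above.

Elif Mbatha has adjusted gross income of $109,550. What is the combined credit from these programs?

$6,064

Solar Installation Rebate: 22% of the $2,050 excess over $107,500 is $451; credit = $1,300 − $451 = $849.
Earned Income Credit: $109,550 is at or below the $131,300 threshold, so the full $1,340 applies.
Elderly Relief Credit: $109,550 is below the $129,500 cutoff, so the full $3,875 applies.
Total: $849 + $1,340 + $3,875 = $6,064.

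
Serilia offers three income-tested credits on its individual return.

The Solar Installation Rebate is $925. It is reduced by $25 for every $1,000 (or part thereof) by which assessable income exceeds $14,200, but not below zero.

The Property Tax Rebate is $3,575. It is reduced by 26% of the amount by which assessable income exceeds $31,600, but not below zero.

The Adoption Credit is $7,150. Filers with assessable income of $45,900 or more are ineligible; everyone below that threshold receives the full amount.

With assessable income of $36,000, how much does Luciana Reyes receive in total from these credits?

$9,956

Solar Installation Rebate: income exceeds $14,200 by $21,800, which is 22 full-or-partial $1,000 increments; reduction = 22 × $25 = $550, leaving $375.
Property Tax Rebate: 26% of the $4,400 excess over $31,600 is $1,144; credit = $3,575 − $1,144 = $2,431.
Adoption Credit: $36,000 is below the $45,900 cutoff, so the full $7,150 applies.
Total: $375 + $2,431 + $7,150 = $9,956.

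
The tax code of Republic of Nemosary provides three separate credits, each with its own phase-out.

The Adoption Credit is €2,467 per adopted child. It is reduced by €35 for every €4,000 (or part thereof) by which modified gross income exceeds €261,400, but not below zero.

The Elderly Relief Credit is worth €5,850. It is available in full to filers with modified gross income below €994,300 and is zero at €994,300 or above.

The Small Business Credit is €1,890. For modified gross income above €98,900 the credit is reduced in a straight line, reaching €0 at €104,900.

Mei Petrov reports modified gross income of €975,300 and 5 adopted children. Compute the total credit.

Adoption Credit: base = 5 × €2,467 = €12,335. income exceeds €261,400 by €713,900, which is 179 full-or-partial €4,000 increments; reduction = 179 × €35 = €6,265, leaving €6,070.
Elderly Relief Credit: €975,300 is below the €994,300 cutoff, so the full €5,850 applies.
Small Business Credit: €975,300 is at or above €104,900, so the credit is €0.
Total: €6,070 + €5,850 + €0 = €11,920.

€11,920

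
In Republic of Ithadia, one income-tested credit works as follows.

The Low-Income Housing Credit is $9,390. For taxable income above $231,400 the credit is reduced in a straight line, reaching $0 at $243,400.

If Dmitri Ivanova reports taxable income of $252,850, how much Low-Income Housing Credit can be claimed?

Low-Income Housing Credit: $252,850 is at or above $243,400, so the credit is $0.

$0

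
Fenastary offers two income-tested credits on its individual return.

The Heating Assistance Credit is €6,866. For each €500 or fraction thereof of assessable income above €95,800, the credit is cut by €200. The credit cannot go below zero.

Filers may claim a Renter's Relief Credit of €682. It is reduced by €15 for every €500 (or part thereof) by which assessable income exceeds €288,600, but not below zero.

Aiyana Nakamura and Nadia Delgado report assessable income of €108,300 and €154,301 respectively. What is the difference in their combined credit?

Aiyana (€108,300): Heating Assistance Credit: income exceeds €95,800 by €12,500, which is 25 full-or-partial €500 increments; reduction = 25 × €200 = €5,000, leaving €1,866. Renter's Relief Credit: €108,300 is at or below the €288,600 threshold, so the full €682 applies. total €1,866 + €682 = €2,548
Nadia (€154,301): Heating Assistance Credit: income exceeds €95,800 by €58,501 → 118 increments × €200 = €23,600 ≥ base, so the credit is €0. Renter's Relief Credit: €154,301 is at or below the €288,600 threshold, so the full €682 applies. total €0 + €682 = €682
Difference: |€2,548 − €682| = €1,866.

€1,866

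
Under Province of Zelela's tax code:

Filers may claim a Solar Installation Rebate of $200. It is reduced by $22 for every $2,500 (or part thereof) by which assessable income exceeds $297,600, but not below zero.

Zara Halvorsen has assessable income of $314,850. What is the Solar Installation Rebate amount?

Solar Installation Rebate: income exceeds $297,600 by $17,250, which is 7 full-or-partial $2,500 increments; reduction = 7 × $22 = $154, leaving $46.

$46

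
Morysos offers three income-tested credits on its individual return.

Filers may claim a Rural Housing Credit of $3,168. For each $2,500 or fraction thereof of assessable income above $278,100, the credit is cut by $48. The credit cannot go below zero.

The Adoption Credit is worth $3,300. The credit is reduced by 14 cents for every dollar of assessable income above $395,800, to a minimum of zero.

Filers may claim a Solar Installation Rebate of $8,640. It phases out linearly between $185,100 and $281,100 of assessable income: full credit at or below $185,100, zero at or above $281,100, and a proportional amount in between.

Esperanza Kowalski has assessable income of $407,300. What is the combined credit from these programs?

Rural Housing Credit: income exceeds $278,100 by $129,200, which is 52 full-or-partial $2,500 increments; reduction = 52 × $48 = $2,496, leaving $672.
Adoption Credit: 14% of the $11,500 excess over $395,800 is $1,610; credit = $3,300 − $1,610 = $1,690.
Solar Installation Rebate: $407,300 is at or above $281,100, so the credit is $0.
Total: $672 + $1,690 + $0 = $2,362.

$2,362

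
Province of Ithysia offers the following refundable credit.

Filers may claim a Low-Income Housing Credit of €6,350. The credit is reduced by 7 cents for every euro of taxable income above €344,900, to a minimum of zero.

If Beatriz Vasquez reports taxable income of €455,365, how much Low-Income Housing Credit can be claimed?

Low-Income Housing Credit: 7% of the €110,465 excess over €344,900 is €7,732.55 ≥ base, so the credit is €0.

€0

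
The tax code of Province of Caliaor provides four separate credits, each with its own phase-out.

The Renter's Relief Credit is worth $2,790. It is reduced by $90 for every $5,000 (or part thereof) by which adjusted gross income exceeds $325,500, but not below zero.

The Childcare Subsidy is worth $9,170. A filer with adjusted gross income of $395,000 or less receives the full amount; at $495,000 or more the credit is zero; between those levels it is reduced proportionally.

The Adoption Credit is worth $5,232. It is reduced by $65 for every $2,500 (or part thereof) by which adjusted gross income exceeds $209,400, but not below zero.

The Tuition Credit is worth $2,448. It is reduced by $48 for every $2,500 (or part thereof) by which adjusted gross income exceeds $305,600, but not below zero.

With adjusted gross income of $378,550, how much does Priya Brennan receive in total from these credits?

Renter's Relief Credit: income exceeds $325,500 by $53,050, which is 11 full-or-partial $5,000 increments; reduction = 11 × $90 = $990, leaving $1,800.
Childcare Subsidy: $378,550 is at or below the $395,000 threshold, so the full $9,170 applies.
Adoption Credit: income exceeds $209,400 by $169,150, which is 68 full-or-partial $2,500 increments; reduction = 68 × $65 = $4,420, leaving $812.
Tuition Credit: income exceeds $305,600 by $72,950, which is 30 full-or-partial $2,500 increments; reduction = 30 × $48 = $1,440, leaving $1,008.
Total: $1,800 + $9,170 + $812 + $1,008 = $12,790.

$12,790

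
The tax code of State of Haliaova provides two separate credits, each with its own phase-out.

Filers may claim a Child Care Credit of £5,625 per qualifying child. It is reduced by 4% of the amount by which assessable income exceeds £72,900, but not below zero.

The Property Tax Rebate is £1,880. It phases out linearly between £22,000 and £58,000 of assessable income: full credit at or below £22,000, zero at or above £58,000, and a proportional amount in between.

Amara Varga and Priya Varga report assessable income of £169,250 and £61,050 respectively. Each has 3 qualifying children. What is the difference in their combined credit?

Amara (£169,250): Child Care Credit: base = 3 × £5,625 = £16,875. 4% of the £96,350 excess over £72,900 is £3,854; credit = £16,875 − £3,854 = £13,021. Property Tax Rebate: £169,250 is at or above £58,000, so the credit is £0. total £13,021 + £0 = £13,021
Priya (£61,050): Child Care Credit: base = 3 × £5,625 = £16,875. £61,050 is at or below the £72,900 threshold, so the full £16,875 applies. Property Tax Rebate: £61,050 is at or above £58,000, so the credit is £0. total £16,875 + £0 = £16,875
Difference: |£13,021 − £16,875| = £3,854.

£3,854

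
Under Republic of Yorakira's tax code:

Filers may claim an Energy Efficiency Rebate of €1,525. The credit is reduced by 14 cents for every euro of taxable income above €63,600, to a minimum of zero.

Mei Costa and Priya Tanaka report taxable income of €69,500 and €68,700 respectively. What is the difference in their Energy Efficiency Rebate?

Mei (€69,500): Energy Efficiency Rebate: 14% of the €5,900 excess over €63,600 is €826; credit = €1,525 − €826 = €699.
Priya (€68,700): Energy Efficiency Rebate: 14% of the €5,100 excess over €63,600 is €714; credit = €1,525 − €714 = €811.
Difference: |€699 − €811| = €112.

€112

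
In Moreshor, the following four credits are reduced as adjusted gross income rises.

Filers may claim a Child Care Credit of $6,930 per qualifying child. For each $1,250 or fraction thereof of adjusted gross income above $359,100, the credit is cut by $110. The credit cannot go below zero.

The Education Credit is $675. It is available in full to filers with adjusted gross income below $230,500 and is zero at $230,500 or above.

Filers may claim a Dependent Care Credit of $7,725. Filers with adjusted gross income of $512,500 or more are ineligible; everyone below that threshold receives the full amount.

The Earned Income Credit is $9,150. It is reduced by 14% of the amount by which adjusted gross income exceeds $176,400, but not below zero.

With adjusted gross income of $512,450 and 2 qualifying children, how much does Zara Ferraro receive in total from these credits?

Child Care Credit: base = 2 × $6,930 = $13,860. income exceeds $359,100 by $153,350, which is 123 full-or-partial $1,250 increments; reduction = 123 × $110 = $13,530, leaving $330.
Education Credit: $512,450 meets or exceeds the $230,500 cutoff, so the credit is $0.
Dependent Care Credit: $512,450 is below the $512,500 cutoff, so the full $7,725 applies.
Earned Income Credit: 14% of the $336,050 excess over $176,400 is $47,047 ≥ base, so the credit is $0.
Total: $330 + $0 + $7,725 + $0 = $8,055.

$8,055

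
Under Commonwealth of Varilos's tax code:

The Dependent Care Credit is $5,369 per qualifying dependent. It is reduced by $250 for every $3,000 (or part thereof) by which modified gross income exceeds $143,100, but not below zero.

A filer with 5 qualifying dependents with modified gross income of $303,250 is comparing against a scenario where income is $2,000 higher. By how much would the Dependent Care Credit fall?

$250

At $303,250 — base = 5 × $5,369 = $26,845. income exceeds $143,100 by $160,150, which is 54 full-or-partial $3,000 increments; reduction = 54 × $250 = $13,500, leaving $13,345.
At $305,250 — base = 5 × $5,369 = $26,845. income exceeds $143,100 by $162,150, which is 55 full-or-partial $3,000 increments; reduction = 55 × $250 = $13,750, leaving $13,095.
Lost: $13,345 − $13,095 = $250.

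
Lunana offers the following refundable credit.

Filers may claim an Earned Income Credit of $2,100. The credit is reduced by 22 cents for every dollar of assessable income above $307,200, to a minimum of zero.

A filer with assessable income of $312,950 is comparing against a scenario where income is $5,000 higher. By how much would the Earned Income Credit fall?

At $312,950 — 22% of the $5,750 excess over $307,200 is $1,265; credit = $2,100 − $1,265 = $835.
At $317,950 — 22% of the $10,750 excess over $307,200 is $2,365 ≥ base, so the credit is $0.
Lost: $835 − $0 = $835.

$835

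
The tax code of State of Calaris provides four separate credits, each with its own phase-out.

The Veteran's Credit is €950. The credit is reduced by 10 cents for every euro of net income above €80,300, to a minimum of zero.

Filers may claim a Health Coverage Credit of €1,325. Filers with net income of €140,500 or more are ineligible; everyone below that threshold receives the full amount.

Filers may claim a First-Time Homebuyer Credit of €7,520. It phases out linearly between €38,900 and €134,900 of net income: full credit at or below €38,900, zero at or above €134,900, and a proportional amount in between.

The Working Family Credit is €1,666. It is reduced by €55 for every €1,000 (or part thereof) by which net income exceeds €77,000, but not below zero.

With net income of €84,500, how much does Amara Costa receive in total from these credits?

Veteran's Credit: 10% of the €4,200 excess over €80,300 is €420; credit = €950 − €420 = €530.
Health Coverage Credit: €84,500 is below the €140,500 cutoff, so the full €1,325 applies.
First-Time Homebuyer Credit: €84,500 is €45,600 into a €96,000 phase-out range, leaving 50,400/96,000 of the credit: €7,520 × 50,400/96,000 = €3,948.
Working Family Credit: income exceeds €77,000 by €7,500, which is 8 full-or-partial €1,000 increments; reduction = 8 × €55 = €440, leaving €1,226.
Total: €530 + €1,325 + €3,948 + €1,226 = €7,029.

€7,029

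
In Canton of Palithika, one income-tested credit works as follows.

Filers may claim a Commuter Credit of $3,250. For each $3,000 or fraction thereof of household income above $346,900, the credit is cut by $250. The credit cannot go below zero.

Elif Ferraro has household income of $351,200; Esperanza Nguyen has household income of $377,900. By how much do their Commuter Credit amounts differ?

Elif ($351,200): Commuter Credit: income exceeds $346,900 by $4,300, which is 2 full-or-partial $3,000 increments; reduction = 2 × $250 = $500, leaving $2,750.
Esperanza ($377,900): Commuter Credit: income exceeds $346,900 by $31,000, which is 11 full-or-partial $3,000 increments; reduction = 11 × $250 = $2,750, leaving $500.
Difference: |$2,750 − $500| = $2,250.

$2,250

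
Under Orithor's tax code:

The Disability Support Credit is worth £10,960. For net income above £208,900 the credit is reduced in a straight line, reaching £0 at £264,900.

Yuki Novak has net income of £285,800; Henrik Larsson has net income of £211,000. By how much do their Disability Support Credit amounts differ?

£10,549

Yuki (£285,800): Disability Support Credit: £285,800 is at or above £264,900, so the credit is £0.
Henrik (£211,000): Disability Support Credit: £211,000 is £2,100 into a £56,000 phase-out range, leaving 53,900/56,000 of the credit: £10,960 × 53,900/56,000 = £10,549.
Difference: |£0 − £10,549| = £10,549.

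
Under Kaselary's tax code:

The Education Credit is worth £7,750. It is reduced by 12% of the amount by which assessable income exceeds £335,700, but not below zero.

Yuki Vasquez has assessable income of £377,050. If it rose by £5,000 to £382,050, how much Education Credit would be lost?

£600

At £377,050 — 12% of the £41,350 excess over £335,700 is £4,962; credit = £7,750 − £4,962 = £2,788.
At £382,050 — 12% of the £46,350 excess over £335,700 is £5,562; credit = £7,750 − £5,562 = £2,188.
Lost: £2,788 − £2,188 = £600.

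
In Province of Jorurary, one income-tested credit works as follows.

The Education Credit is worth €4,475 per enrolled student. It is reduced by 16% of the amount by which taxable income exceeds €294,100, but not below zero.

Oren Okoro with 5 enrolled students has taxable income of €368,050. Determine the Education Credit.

Education Credit: base = 5 × €4,475 = €22,375. 16% of the €73,950 excess over €294,100 is €11,832; credit = €22,375 − €11,832 = €10,543.

€10,543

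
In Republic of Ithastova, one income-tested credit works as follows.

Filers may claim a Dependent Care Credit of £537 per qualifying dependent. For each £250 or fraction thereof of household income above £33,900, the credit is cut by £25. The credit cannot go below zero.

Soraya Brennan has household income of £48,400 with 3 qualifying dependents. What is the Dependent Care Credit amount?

£161

Dependent Care Credit: base = 3 × £537 = £1,611. income exceeds £33,900 by £14,500, which is 58 full-or-partial £250 increments; reduction = 58 × £25 = £1,450, leaving £161.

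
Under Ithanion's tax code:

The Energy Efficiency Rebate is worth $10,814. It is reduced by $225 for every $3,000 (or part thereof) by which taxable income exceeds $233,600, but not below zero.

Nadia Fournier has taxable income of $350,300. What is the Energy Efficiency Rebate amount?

Energy Efficiency Rebate: income exceeds $233,600 by $116,700, which is 39 full-or-partial $3,000 increments; reduction = 39 × $225 = $8,775, leaving $2,039.

$2,039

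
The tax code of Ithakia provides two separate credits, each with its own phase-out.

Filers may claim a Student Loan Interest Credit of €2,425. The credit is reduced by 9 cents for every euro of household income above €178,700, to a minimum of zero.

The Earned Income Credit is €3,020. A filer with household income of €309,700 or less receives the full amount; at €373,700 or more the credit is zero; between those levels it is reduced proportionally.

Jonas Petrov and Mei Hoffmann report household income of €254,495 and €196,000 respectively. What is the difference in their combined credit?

€868

Jonas (€254,495): Student Loan Interest Credit: 9% of the €75,795 excess over €178,700 is €6,821.55 ≥ base, so the credit is €0. Earned Income Credit: €254,495 is at or below the €309,700 threshold, so the full €3,020 applies. total €0 + €3,020 = €3,020
Mei (€196,000): Student Loan Interest Credit: 9% of the €17,300 excess over €178,700 is €1,557; credit = €2,425 − €1,557 = €868. Earned Income Credit: €196,000 is at or below the €309,700 threshold, so the full €3,020 applies. total €868 + €3,020 = €3,888
Difference: |€3,020 − €3,888| = €868.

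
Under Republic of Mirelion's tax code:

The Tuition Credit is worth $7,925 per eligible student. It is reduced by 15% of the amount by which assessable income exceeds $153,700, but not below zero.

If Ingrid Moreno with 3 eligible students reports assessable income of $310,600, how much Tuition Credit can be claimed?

$240

Tuition Credit: base = 3 × $7,925 = $23,775. 15% of the $156,900 excess over $153,700 is $23,535; credit = $23,775 − $23,535 = $240.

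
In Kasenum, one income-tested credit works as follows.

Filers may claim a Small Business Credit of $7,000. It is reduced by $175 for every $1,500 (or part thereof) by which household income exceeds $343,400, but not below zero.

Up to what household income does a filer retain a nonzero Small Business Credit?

After 39 increments the reduction is 39 × $175 = $6,825, leaving $175; one more increment wipes it out. Increment 39 ends at excess 39 × $1,500 = $58,500, so the highest qualifying income is $343,400 + $58,500 = $401,900.

$401,900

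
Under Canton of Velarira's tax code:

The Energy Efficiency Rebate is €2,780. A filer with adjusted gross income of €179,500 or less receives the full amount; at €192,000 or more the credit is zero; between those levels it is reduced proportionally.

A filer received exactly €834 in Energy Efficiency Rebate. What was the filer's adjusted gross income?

€188,250

€834 is 834/2,780 of the full €2,780, so 1,946/2,780 of the €12,500 range has been used: income = €179,500 + €12,500 × 1,946/2,780 = €188,250.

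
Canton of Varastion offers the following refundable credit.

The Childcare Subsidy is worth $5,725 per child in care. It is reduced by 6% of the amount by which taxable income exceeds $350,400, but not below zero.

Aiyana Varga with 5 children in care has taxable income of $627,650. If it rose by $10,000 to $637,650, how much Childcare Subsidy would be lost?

$600

At $627,650 — base = 5 × $5,725 = $28,625. 6% of the $277,250 excess over $350,400 is $16,635; credit = $28,625 − $16,635 = $11,990.
At $637,650 — base = 5 × $5,725 = $28,625. 6% of the $287,250 excess over $350,400 is $17,235; credit = $28,625 − $17,235 = $11,390.
Lost: $11,990 − $11,390 = $600.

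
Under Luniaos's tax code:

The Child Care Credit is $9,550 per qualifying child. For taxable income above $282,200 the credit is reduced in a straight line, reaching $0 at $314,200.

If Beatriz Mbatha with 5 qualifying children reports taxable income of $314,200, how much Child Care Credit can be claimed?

$0

Child Care Credit: base = 5 × $9,550 = $47,750. $314,200 is at or above $314,200, so the credit is $0.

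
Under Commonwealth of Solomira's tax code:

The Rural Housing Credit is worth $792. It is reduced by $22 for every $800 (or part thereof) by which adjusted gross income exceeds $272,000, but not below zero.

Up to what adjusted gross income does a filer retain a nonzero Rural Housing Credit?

$300,000

After 35 increments the reduction is 35 × $22 = $770, leaving $22; one more increment wipes it out. Increment 35 ends at excess 35 × $800 = $28,000, so the highest qualifying income is $272,000 + $28,000 = $300,000.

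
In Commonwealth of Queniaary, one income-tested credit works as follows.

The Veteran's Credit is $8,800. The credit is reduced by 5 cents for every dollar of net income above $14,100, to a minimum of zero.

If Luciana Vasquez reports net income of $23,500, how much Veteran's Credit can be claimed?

$8,330

Veteran's Credit: 5% of the $9,400 excess over $14,100 is $470; credit = $8,800 − $470 = $8,330.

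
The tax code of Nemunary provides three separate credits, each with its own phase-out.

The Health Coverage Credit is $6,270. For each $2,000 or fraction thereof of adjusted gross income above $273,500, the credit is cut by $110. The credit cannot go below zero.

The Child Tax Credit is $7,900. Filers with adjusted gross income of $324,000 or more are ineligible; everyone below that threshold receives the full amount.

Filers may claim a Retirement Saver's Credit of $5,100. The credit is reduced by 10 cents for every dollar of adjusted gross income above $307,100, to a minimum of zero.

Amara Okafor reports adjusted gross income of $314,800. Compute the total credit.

Health Coverage Credit: income exceeds $273,500 by $41,300, which is 21 full-or-partial $2,000 increments; reduction = 21 × $110 = $2,310, leaving $3,960.
Child Tax Credit: $314,800 is below the $324,000 cutoff, so the full $7,900 applies.
Retirement Saver's Credit: 10% of the $7,700 excess over $307,100 is $770; credit = $5,100 − $770 = $4,330.
Total: $3,960 + $7,900 + $4,330 = $16,190.

$16,190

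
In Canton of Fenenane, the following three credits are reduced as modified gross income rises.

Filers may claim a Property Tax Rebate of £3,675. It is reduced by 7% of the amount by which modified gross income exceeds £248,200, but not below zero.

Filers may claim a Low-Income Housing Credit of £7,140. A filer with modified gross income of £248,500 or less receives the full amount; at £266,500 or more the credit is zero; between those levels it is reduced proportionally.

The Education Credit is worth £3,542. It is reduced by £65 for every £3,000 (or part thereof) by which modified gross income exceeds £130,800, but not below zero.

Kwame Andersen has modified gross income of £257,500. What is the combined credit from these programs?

£7,341

Property Tax Rebate: 7% of the £9,300 excess over £248,200 is £651; credit = £3,675 − £651 = £3,024.
Low-Income Housing Credit: £257,500 is £9,000 into a £18,000 phase-out range, leaving 9,000/18,000 of the credit: £7,140 × 9,000/18,000 = £3,570.
Education Credit: income exceeds £130,800 by £126,700, which is 43 full-or-partial £3,000 increments; reduction = 43 × £65 = £2,795, leaving £747.
Total: £3,024 + £3,570 + £747 = £7,341.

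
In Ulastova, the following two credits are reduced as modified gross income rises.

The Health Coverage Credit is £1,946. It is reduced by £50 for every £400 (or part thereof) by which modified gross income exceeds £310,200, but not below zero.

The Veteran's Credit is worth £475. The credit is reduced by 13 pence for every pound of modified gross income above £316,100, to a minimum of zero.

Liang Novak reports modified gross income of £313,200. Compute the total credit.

£2,021

Health Coverage Credit: income exceeds £310,200 by £3,000, which is 8 full-or-partial £400 increments; reduction = 8 × £50 = £400, leaving £1,546.
Veteran's Credit: £313,200 is at or below the £316,100 threshold, so the full £475 applies.
Total: £1,546 + £475 = £2,021.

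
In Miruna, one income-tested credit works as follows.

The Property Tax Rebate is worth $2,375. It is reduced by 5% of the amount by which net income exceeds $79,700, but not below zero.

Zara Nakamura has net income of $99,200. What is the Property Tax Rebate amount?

Property Tax Rebate: 5% of the $19,500 excess over $79,700 is $975; credit = $2,375 − $975 = $1,400.

$1,400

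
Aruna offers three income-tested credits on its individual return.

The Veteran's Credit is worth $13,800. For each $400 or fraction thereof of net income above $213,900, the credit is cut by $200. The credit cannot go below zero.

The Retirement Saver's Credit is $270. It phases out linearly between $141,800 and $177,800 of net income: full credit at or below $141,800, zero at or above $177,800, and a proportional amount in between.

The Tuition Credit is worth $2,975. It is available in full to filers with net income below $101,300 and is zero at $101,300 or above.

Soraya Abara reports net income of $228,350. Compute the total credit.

$6,400

Veteran's Credit: income exceeds $213,900 by $14,450, which is 37 full-or-partial $400 increments; reduction = 37 × $200 = $7,400, leaving $6,400.
Retirement Saver's Credit: $228,350 is at or above $177,800, so the credit is $0.
Tuition Credit: $228,350 meets or exceeds the $101,300 cutoff, so the credit is $0.
Total: $6,400 + $0 + $0 = $6,400.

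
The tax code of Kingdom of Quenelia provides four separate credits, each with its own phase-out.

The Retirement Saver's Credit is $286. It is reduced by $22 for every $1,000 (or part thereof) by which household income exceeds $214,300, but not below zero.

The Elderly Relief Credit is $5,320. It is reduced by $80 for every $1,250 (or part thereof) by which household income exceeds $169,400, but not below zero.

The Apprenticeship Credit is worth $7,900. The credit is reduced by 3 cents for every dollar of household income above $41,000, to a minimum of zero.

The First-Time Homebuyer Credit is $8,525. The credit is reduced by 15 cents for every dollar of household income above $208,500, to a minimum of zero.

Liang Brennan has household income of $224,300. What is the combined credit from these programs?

Retirement Saver's Credit: income exceeds $214,300 by $10,000, which is 10 full-or-partial $1,000 increments; reduction = 10 × $22 = $220, leaving $66.
Elderly Relief Credit: income exceeds $169,400 by $54,900, which is 44 full-or-partial $1,250 increments; reduction = 44 × $80 = $3,520, leaving $1,800.
Apprenticeship Credit: 3% of the $183,300 excess over $41,000 is $5,499; credit = $7,900 − $5,499 = $2,401.
First-Time Homebuyer Credit: 15% of the $15,800 excess over $208,500 is $2,370; credit = $8,525 − $2,370 = $6,155.
Total: $66 + $1,800 + $2,401 + $6,155 = $10,422.

$10,422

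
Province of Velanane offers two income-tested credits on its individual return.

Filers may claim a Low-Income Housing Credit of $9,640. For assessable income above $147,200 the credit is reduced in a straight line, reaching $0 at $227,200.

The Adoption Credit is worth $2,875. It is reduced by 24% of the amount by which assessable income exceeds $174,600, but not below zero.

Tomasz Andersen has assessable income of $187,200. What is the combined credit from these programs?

Low-Income Housing Credit: $187,200 is $40,000 into a $80,000 phase-out range, leaving 40,000/80,000 of the credit: $9,640 × 40,000/80,000 = $4,820.
Adoption Credit: 24% of the $12,600 excess over $174,600 is $3,024 ≥ base, so the credit is $0.
Total: $4,820 + $0 = $4,820.

$4,820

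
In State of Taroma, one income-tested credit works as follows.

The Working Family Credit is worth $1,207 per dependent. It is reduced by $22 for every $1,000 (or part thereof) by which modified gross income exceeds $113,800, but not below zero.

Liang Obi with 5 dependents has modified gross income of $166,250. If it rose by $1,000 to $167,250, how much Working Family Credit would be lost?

$22

At $166,250 — base = 5 × $1,207 = $6,035. income exceeds $113,800 by $52,450, which is 53 full-or-partial $1,000 increments; reduction = 53 × $22 = $1,166, leaving $4,869.
At $167,250 — base = 5 × $1,207 = $6,035. income exceeds $113,800 by $53,450, which is 54 full-or-partial $1,000 increments; reduction = 54 × $22 = $1,188, leaving $4,847.
Lost: $4,869 − $4,847 = $22.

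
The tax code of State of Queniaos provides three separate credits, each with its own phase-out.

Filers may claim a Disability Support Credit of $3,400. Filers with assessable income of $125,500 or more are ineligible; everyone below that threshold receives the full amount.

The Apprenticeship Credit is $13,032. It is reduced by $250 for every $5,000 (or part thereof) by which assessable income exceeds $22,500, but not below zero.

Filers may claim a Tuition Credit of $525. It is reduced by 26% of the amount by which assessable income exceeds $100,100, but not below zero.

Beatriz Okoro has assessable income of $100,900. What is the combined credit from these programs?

Disability Support Credit: $100,900 is below the $125,500 cutoff, so the full $3,400 applies.
Apprenticeship Credit: income exceeds $22,500 by $78,400, which is 16 full-or-partial $5,000 increments; reduction = 16 × $250 = $4,000, leaving $9,032.
Tuition Credit: 26% of the $800 excess over $100,100 is $208; credit = $525 − $208 = $317.
Total: $3,400 + $9,032 + $317 = $12,749.

$12,749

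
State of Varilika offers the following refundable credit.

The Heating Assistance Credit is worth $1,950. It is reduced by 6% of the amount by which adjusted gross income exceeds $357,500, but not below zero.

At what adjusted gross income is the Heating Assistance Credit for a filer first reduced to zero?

$390,000

The credit falls by 6% of each dollar above $357,500, so it reaches zero when the excess is $1,950 / 6% = $32,500: income = $357,500 + $32,500 = $390,000.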